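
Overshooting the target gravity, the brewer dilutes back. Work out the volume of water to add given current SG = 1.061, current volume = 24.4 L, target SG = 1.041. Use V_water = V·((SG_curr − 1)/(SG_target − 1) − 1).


V_water = 24.4·((1.061 − 1)/(1.041 − 1) − 1)

11.9024 L


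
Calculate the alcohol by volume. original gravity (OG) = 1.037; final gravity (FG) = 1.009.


ABV = (OG − FG) · 131.25
ABV = (1.037 − 1.009) · 131.25

3.6750 % ABV


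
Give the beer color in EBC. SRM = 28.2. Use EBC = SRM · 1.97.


EBC = 28.2 · 1.97

55.5540 EBC


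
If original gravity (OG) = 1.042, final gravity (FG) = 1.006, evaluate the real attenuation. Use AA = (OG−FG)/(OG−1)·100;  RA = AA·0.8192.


AA = (1.042 − 1.006)/(1.042 − 1)·100 = 85.7143
RA = 85.7143·0.8192

70.2171 %


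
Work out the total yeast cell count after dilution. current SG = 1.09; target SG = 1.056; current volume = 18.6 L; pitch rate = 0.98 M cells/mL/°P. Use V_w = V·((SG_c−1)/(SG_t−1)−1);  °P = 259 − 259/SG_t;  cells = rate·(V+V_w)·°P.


V_w = 18.6·((1.09−1)/(1.056−1)−1) = 11.2929
V_final = 18.6 + 11.2929 = 29.8929
°P = 259 − 259/1.056 = 13.7348
cells = 0.98·29.8929·13.7348

402.3624 billion cells


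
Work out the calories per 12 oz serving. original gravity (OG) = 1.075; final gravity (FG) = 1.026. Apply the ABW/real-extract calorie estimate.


ABW = (OG−FG)·131.25·0.79/FG;  °P = 259 − 259/SG (for OG→OE and FG→AE);  RE = 0.1808·OE + 0.8192·AE;  Cal = (6.9·ABW + 4·(RE−0.1))·FG·3.55
ABW = (1.075 − 1.026)·131.25·0.79/1.026 = 4.9519
OE = 259 − 259/1.075 = 18.0698 °P
AE = 259 − 259/1.026 = 6.5634 °P
RE = 0.1808·18.0698 + 0.8192·6.5634 = 8.6437 °P
Cal = (6.9·4.9519 + 4·(8.6437−0.1))·1.026·3.55

248.9265 kcal


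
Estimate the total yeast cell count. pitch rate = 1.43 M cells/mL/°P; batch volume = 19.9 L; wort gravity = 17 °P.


cells (billions) = rate · V_L · °P
cells = 1.43 · 19.9 · 17

483.7690 billion cells


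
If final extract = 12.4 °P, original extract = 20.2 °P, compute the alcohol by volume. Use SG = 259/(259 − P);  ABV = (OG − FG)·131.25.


OG = 259/(259 − 20.2) = 1.0846
FG = 259/(259 − 12.4) = 1.0503
ABV = (1.0846 − 1.0503)·131.25

4.5026 % ABV


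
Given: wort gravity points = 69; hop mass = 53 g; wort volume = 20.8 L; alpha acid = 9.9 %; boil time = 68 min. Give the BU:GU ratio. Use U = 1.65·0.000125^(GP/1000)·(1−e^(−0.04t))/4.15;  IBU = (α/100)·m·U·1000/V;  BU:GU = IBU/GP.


U = 1.65·0.000125^(69/1000)·(1−e^(−0.04·68))/4.15 = 0.1998
IBU = (9.9/100)·53·0.1998·1000/20.8 = 50.3936
BU:GU = 50.3936/69

0.7303


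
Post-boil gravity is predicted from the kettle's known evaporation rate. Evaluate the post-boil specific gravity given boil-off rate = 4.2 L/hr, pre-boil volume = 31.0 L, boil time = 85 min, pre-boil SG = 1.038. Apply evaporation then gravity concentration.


V_post = V_pre − rate·(t/60);  SG_post = 1 + (SG_pre−1)·V_pre/V_post
V_post = 31.0 − 4.2·(85/60) = 25.0500
SG_post = 1 + (1.038 − 1)·31.0/25.0500

1.0470


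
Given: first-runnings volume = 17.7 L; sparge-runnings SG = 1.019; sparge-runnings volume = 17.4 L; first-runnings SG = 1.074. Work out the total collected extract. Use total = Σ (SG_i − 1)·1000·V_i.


first = (1.074 − 1)·1000·17.7 = 1309.8000
sparge = (1.019 − 1)·1000·17.4 = 330.6000
total = 1309.8000 + 330.6000

1640.4000 gravity·L


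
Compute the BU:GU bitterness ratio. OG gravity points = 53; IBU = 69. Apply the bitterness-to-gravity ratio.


BU:GU = IBU / OG_points
BU:GU = 69 / 53

1.3019


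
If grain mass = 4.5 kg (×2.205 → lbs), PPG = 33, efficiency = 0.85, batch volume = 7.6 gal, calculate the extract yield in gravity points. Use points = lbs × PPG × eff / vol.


lbs = 4.5 × 2.205 = 9.9225
points = 9.9225 × 33 × 0.85 / 7.6

36.6219 points


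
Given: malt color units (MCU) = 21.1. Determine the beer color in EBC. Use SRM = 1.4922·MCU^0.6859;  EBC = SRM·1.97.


SRM = 1.4922·21.1^0.6859 = 12.0824
EBC = 12.0824·1.97

23.8023 EBC


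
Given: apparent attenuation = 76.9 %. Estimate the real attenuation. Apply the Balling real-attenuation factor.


RA = AA · 0.8192
RA = 76.9 · 0.8192

62.9965 %


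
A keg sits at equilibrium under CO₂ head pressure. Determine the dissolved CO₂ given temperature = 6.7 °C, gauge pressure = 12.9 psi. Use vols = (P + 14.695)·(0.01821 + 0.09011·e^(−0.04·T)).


vols = (12.9 + 14.695)·(0.01821 + 0.09011·e^(−0.04·6.7))

2.4045 volumes


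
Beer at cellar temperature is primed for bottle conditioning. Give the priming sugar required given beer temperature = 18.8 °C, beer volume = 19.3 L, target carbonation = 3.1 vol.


residual = 14.695·(0.01821 + 0.09011·e^(−0.04·T));  sugar = (target − residual)·4.0·V
residual = 14.695·(0.01821 + 0.09011·e^(−0.04·18.8)) = 0.8918
sugar = (3.1 − 0.8918)·4.0·19.3

170.4701 g


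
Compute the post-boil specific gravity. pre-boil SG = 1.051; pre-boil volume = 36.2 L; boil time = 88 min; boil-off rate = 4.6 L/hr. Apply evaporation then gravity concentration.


V_post = V_pre − rate·(t/60);  SG_post = 1 + (SG_pre−1)·V_pre/V_post
V_post = 36.2 − 4.6·(88/60) = 29.4533
SG_post = 1 + (1.051 − 1)·36.2/29.4533

1.0627


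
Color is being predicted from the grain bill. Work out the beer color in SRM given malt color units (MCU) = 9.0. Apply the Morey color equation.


SRM = 1.4922 · MCU^0.6859
SRM = 1.4922 · 9.0^0.6859

6.7351 SRM


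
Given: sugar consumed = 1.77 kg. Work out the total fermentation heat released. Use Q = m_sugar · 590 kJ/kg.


Q = 1.77 · 590

1044.3000 kJ


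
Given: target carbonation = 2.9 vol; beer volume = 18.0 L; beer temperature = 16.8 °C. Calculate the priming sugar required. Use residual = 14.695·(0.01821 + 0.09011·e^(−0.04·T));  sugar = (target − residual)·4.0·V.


residual = 14.695·(0.01821 + 0.09011·e^(−0.04·16.8)) = 0.9438
sugar = (2.9 − 0.9438)·4.0·18.0

140.8443 g


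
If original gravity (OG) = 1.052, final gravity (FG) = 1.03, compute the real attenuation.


AA = (OG−FG)/(OG−1)·100;  RA = AA·0.8192
AA = (1.052 − 1.03)/(1.052 − 1)·100 = 42.3077
RA = 42.3077·0.8192

34.6585 %


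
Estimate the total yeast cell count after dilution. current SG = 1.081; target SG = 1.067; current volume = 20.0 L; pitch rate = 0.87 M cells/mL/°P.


V_w = V·((SG_c−1)/(SG_t−1)−1);  °P = 259 − 259/SG_t;  cells = rate·(V+V_w)·°P
V_w = 20.0·((1.081−1)/(1.067−1)−1) = 4.1791
V_final = 20.0 + 4.1791 = 24.1791
°P = 259 − 259/1.067 = 16.2634
cells = 0.87·24.1791·16.2634

342.1130 billion cells


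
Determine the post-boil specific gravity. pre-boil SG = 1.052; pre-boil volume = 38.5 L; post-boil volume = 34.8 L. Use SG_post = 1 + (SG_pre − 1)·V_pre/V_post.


pts_pre = (1.052 − 1)·1000 = 52.0000
pts_post = 52.0000·38.5/34.8 = 57.5287
SG_post = 1 + 57.5287/1000

1.0575


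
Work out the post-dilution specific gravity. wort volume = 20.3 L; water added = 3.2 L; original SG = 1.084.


SG_new = 1 + (SG_old − 1)·V_old/(V_old + V_water)
pts = (1.084 − 1)·1000·20.3/(20.3 + 3.2) = 72.5617
SG_new = 1 + 72.5617/1000

1.0726


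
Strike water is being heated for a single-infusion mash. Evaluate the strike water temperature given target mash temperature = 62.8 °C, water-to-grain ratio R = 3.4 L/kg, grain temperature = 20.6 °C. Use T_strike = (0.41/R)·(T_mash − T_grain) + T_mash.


T_strike = (0.41/3.4)·(62.8 − 20.6) + 62.8

67.8888 °C


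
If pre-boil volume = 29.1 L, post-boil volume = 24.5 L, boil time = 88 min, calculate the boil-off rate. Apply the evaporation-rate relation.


rate = (V_pre − V_post) / (t_min/60)
rate = (29.1 − 24.5) / (88/60)

3.1364 L/hr


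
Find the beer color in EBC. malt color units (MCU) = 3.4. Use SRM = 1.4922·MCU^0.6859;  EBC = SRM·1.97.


SRM = 1.4922·3.4^0.6859 = 3.4544
EBC = 3.4544·1.97

6.8051 EBC


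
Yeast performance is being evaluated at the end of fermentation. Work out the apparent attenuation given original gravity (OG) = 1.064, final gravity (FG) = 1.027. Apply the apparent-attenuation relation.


AA = (OG − FG)/(OG − 1) · 100
AA = (1.064 − 1.027)/(1.064 − 1) · 100

57.8125 %


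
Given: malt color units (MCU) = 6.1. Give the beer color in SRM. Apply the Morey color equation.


SRM = 1.4922 · MCU^0.6859
SRM = 1.4922 · 6.1^0.6859

5.1580 SRM


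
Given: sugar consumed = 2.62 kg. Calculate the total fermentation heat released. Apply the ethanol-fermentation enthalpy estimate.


Q = m_sugar · 590 kJ/kg
Q = 2.62 · 590

1545.8000 kJ


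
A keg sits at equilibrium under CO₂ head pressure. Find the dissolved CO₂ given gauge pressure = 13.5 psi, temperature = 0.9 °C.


vols = (P + 14.695)·(0.01821 + 0.09011·e^(−0.04·T))
vols = (13.5 + 14.695)·(0.01821 + 0.09011·e^(−0.04·0.9))

2.9642 volumes


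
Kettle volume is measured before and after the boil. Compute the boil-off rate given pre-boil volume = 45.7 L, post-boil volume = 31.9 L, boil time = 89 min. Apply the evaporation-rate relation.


rate = (V_pre − V_post) / (t_min/60)
rate = (45.7 − 31.9) / (89/60)

9.3034 L/hr


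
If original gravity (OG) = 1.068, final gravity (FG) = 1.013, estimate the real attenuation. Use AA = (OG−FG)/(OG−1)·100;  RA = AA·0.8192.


AA = (1.068 − 1.013)/(1.068 − 1)·100 = 80.8824
RA = 80.8824·0.8192

66.2588 %


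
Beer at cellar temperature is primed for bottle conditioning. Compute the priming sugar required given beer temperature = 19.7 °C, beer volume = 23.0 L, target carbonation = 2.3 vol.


residual = 14.695·(0.01821 + 0.09011·e^(−0.04·T));  sugar = (target − residual)·4.0·V
residual = 14.695·(0.01821 + 0.09011·e^(−0.04·19.7)) = 0.8698
sugar = (2.3 − 0.8698)·4.0·23.0

131.5816 g


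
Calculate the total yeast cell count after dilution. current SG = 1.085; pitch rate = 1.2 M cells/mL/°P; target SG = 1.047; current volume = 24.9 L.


V_w = V·((SG_c−1)/(SG_t−1)−1);  °P = 259 − 259/SG_t;  cells = rate·(V+V_w)·°P
V_w = 24.9·((1.085−1)/(1.047−1)−1) = 20.1319
V_final = 24.9 + 20.1319 = 45.0319
°P = 259 − 259/1.047 = 11.6266
cells = 1.2·45.0319·11.6266

628.2791 billion cells


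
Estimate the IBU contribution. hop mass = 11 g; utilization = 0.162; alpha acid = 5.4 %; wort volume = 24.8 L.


IBU = (α/100)·mass·U·1000 / V
IBU = (5.4/100)·11·0.162·1000 / 24.8

3.8802 IBU


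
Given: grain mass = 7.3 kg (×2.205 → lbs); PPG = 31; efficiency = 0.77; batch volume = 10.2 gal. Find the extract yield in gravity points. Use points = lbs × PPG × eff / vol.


lbs = 7.3 × 2.205 = 16.0965
points = 16.0965 × 31 × 0.77 / 10.2

37.6690 points


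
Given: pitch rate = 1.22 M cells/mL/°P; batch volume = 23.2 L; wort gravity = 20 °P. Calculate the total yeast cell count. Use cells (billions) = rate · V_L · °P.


cells = 1.22 · 23.2 · 20

566.0800 billion cells


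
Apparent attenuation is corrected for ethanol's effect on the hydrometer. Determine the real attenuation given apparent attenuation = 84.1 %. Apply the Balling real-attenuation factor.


RA = AA · 0.8192
RA = 84.1 · 0.8192

68.8947 %


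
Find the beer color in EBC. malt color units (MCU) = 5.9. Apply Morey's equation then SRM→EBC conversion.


SRM = 1.4922·MCU^0.6859;  EBC = SRM·1.97
SRM = 1.4922·5.9^0.6859 = 5.0414
EBC = 5.0414·1.97

9.9316 EBC


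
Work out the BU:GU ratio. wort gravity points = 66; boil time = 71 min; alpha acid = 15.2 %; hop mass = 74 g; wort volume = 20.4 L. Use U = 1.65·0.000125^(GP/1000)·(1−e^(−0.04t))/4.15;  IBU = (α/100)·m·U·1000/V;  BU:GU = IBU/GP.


U = 1.65·0.000125^(66/1000)·(1−e^(−0.04·71))/4.15 = 0.2069
IBU = (15.2/100)·74·0.2069·1000/20.4 = 114.0596
BU:GU = 114.0596/66

1.7282


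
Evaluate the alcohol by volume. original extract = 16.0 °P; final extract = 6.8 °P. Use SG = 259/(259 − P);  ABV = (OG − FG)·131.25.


OG = 259/(259 − 16.0) = 1.0658
FG = 259/(259 − 6.8) = 1.0270
ABV = (1.0658 − 1.0270)·131.25

5.1031 % ABV


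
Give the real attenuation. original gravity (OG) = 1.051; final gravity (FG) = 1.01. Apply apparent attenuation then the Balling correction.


AA = (OG−FG)/(OG−1)·100;  RA = AA·0.8192
AA = (1.051 − 1.01)/(1.051 − 1)·100 = 80.3922
RA = 80.3922·0.8192

65.8573 %


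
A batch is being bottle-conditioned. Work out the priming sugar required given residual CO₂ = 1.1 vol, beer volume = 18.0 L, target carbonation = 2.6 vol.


sugar = (target − residual)·4.0·V
sugar = (2.6 − 1.1)·4.0·18.0

108.0000 g


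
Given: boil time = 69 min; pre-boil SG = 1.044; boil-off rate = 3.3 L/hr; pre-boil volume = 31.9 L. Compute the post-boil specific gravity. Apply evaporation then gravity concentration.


V_post = V_pre − rate·(t/60);  SG_post = 1 + (SG_pre−1)·V_pre/V_post
V_post = 31.9 − 3.3·(69/60) = 28.1050
SG_post = 1 + (1.044 − 1)·31.9/28.1050

1.0499


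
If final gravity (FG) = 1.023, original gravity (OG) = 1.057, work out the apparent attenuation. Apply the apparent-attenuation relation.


AA = (OG − FG)/(OG − 1) · 100
AA = (1.057 − 1.023)/(1.057 − 1) · 100

59.6491 %


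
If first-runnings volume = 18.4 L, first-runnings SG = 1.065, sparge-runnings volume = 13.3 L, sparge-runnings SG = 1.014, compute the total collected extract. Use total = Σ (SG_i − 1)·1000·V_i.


first = (1.065 − 1)·1000·18.4 = 1196.0000
sparge = (1.014 − 1)·1000·13.3 = 186.2000
total = 1196.0000 + 186.2000

1382.2000 gravity·L


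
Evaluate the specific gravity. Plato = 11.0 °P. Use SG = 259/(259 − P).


SG = 259/(259 − 11.0)

1.0444


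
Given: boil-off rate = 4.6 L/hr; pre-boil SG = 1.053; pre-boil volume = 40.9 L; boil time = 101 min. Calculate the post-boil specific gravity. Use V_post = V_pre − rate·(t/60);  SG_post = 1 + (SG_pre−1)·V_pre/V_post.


V_post = 40.9 − 4.6·(101/60) = 33.1567
SG_post = 1 + (1.053 − 1)·40.9/33.1567

1.0654


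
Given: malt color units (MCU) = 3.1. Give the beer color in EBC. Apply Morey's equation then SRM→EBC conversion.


SRM = 1.4922·MCU^0.6859;  EBC = SRM·1.97
SRM = 1.4922·3.1^0.6859 = 3.2423
EBC = 3.2423·1.97

6.3873 EBC


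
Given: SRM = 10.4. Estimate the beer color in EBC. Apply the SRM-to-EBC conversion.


EBC = SRM · 1.97
EBC = 10.4 · 1.97

20.4880 EBC


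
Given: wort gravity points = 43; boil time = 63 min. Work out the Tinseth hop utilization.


U = 1.65·0.000125^(GP/1000) · (1 − e^(−0.04·t))/4.15
bigness = 1.65·0.000125^(43/1000) = 1.1211
boil_factor = (1 − e^(−0.04·63))/4.15 = 0.2216
U = 1.1211 · 0.2216

0.2484


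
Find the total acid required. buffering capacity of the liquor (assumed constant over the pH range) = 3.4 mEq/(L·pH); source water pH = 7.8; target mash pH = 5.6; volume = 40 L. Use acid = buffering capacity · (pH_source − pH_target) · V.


acid = 3.4 · (7.8 − 5.6) · 40

299.2000 mEq


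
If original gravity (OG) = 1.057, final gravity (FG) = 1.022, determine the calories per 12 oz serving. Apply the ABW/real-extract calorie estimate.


ABW = (OG−FG)·131.25·0.79/FG;  °P = 259 − 259/SG (for OG→OE and FG→AE);  RE = 0.1808·OE + 0.8192·AE;  Cal = (6.9·ABW + 4·(RE−0.1))·FG·3.55
ABW = (1.057 − 1.022)·131.25·0.79/1.022 = 3.5509
OE = 259 − 259/1.057 = 13.9669 °P
AE = 259 − 259/1.022 = 5.5753 °P
RE = 0.1808·13.9669 + 0.8192·5.5753 = 7.0925 °P
Cal = (6.9·3.5509 + 4·(7.0925−0.1))·1.022·3.55

190.3723 kcal


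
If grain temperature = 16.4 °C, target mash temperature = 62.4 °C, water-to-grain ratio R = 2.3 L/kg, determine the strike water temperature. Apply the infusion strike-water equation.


T_strike = (0.41/R)·(T_mash − T_grain) + T_mash
T_strike = (0.41/2.3)·(62.4 − 16.4) + 62.4

70.6000 °C


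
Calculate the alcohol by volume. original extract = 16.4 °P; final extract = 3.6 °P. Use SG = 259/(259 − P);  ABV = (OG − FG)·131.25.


OG = 259/(259 − 16.4) = 1.0676
FG = 259/(259 − 3.6) = 1.0141
ABV = (1.0676 − 1.0141)·131.25

7.0226 % ABV


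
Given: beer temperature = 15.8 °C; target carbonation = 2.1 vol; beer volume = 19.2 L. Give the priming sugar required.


residual = 14.695·(0.01821 + 0.09011·e^(−0.04·T));  sugar = (target − residual)·4.0·V
residual = 14.695·(0.01821 + 0.09011·e^(−0.04·15.8)) = 0.9714
sugar = (2.1 − 0.9714)·4.0·19.2

86.6744 g


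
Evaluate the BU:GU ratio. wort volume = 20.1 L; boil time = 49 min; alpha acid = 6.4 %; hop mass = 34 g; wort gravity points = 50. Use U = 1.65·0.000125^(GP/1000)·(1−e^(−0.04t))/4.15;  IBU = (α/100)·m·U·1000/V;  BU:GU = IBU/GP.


U = 1.65·0.000125^(50/1000)·(1−e^(−0.04·49))/4.15 = 0.2179
IBU = (6.4/100)·34·0.2179·1000/20.1 = 23.5944
BU:GU = 23.5944/50

0.4719


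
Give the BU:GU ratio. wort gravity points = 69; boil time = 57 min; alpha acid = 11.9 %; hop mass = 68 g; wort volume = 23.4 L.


U = 1.65·0.000125^(GP/1000)·(1−e^(−0.04t))/4.15;  IBU = (α/100)·m·U·1000/V;  BU:GU = IBU/GP
U = 1.65·0.000125^(69/1000)·(1−e^(−0.04·57))/4.15 = 0.1920
IBU = (11.9/100)·68·0.1920·1000/23.4 = 66.3898
BU:GU = 66.3898/69

0.9622


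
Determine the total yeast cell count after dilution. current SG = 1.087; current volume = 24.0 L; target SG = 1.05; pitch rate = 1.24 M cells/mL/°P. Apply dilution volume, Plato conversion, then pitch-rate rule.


V_w = V·((SG_c−1)/(SG_t−1)−1);  °P = 259 − 259/SG_t;  cells = rate·(V+V_w)·°P
V_w = 24.0·((1.087−1)/(1.05−1)−1) = 17.7600
V_final = 24.0 + 17.7600 = 41.7600
°P = 259 − 259/1.05 = 12.3333
cells = 1.24·41.7600·12.3333

638.6496 billion cells


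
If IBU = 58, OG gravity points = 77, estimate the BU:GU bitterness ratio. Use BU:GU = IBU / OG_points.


BU:GU = 58 / 77

0.7532


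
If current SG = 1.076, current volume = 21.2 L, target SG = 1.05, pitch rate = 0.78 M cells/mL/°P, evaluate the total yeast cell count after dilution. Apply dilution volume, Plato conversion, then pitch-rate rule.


V_w = V·((SG_c−1)/(SG_t−1)−1);  °P = 259 − 259/SG_t;  cells = rate·(V+V_w)·°P
V_w = 21.2·((1.076−1)/(1.05−1)−1) = 11.0240
V_final = 21.2 + 11.0240 = 32.2240
°P = 259 − 259/1.05 = 12.3333
cells = 0.78·32.2240·12.3333

309.9949 billion cells


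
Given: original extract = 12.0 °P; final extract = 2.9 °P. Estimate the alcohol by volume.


SG = 259/(259 − P);  ABV = (OG − FG)·131.25
OG = 259/(259 − 12.0) = 1.0486
FG = 259/(259 − 2.9) = 1.0113
ABV = (1.0486 − 1.0113)·131.25

4.8903 % ABV


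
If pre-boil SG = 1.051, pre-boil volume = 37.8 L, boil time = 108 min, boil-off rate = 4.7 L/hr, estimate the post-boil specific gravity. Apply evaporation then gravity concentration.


V_post = V_pre − rate·(t/60);  SG_post = 1 + (SG_pre−1)·V_pre/V_post
V_post = 37.8 − 4.7·(108/60) = 29.3400
SG_post = 1 + (1.051 − 1)·37.8/29.3400

1.0657


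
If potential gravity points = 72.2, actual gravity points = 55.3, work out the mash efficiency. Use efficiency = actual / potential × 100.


efficiency = 55.3 / 72.2 × 100

76.5928 %


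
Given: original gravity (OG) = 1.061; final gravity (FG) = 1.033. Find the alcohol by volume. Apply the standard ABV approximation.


ABV = (OG − FG) · 131.25
ABV = (1.061 − 1.033) · 131.25

3.6750 % ABV


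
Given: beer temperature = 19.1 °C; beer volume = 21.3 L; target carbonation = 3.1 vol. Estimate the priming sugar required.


residual = 14.695·(0.01821 + 0.09011·e^(−0.04·T));  sugar = (target − residual)·4.0·V
residual = 14.695·(0.01821 + 0.09011·e^(−0.04·19.1)) = 0.8844
sugar = (3.1 − 0.8844)·4.0·21.3

188.7698 g


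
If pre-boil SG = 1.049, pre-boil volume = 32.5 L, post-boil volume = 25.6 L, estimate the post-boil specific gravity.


SG_post = 1 + (SG_pre − 1)·V_pre/V_post
pts_pre = (1.049 − 1)·1000 = 49.0000
pts_post = 49.0000·32.5/25.6 = 62.2070
SG_post = 1 + 62.2070/1000

1.0622


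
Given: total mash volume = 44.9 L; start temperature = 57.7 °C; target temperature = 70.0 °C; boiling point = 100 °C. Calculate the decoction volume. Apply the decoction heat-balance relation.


V_dec = V_total·(T_target − T_start)/(T_boil − T_start)
V_dec = 44.9·(70.0 − 57.7)/(100 − 57.7)

13.0560 L


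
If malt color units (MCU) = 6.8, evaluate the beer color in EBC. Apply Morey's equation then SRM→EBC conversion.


SRM = 1.4922·MCU^0.6859;  EBC = SRM·1.97
SRM = 1.4922·6.8^0.6859 = 5.5571
EBC = 5.5571·1.97

10.9474 EBC


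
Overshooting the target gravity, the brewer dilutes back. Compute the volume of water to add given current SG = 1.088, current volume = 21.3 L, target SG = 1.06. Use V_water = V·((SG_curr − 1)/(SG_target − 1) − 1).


V_water = 21.3·((1.088 − 1)/(1.06 − 1) − 1)

9.9400 L


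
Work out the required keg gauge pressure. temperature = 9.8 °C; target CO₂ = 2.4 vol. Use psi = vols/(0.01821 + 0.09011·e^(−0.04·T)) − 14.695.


psi = 2.4/(0.01821 + 0.09011·e^(−0.04·9.8)) − 14.695

15.6472 psi


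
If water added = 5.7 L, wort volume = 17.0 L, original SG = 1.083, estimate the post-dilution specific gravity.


SG_new = 1 + (SG_old − 1)·V_old/(V_old + V_water)
pts = (1.083 − 1)·1000·17.0/(17.0 + 5.7) = 62.1586
SG_new = 1 + 62.1586/1000

1.0622


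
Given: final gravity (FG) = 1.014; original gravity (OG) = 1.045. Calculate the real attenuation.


AA = (OG−FG)/(OG−1)·100;  RA = AA·0.8192
AA = (1.045 − 1.014)/(1.045 − 1)·100 = 68.8889
RA = 68.8889·0.8192

56.4338 %


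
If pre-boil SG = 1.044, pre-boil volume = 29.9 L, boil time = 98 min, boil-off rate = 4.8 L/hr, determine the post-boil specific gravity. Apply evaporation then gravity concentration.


V_post = V_pre − rate·(t/60);  SG_post = 1 + (SG_pre−1)·V_pre/V_post
V_post = 29.9 − 4.8·(98/60) = 22.0600
SG_post = 1 + (1.044 − 1)·29.9/22.0600

1.0596


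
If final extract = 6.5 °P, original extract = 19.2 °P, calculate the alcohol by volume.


SG = 259/(259 − P);  ABV = (OG − FG)·131.25
OG = 259/(259 − 19.2) = 1.0801
FG = 259/(259 − 6.5) = 1.0257
ABV = (1.0801 − 1.0257)·131.25

7.1300 % ABV


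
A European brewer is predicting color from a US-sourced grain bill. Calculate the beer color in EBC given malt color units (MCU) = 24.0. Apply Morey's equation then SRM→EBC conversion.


SRM = 1.4922·MCU^0.6859;  EBC = SRM·1.97
SRM = 1.4922·24.0^0.6859 = 13.1982
EBC = 13.1982·1.97

26.0004 EBC


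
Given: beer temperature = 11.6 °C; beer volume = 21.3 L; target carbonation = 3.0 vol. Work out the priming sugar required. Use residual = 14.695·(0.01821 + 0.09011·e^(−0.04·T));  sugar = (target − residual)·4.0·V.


residual = 14.695·(0.01821 + 0.09011·e^(−0.04·11.6)) = 1.1002
sugar = (3.0 − 1.1002)·4.0·21.3

161.8644 g


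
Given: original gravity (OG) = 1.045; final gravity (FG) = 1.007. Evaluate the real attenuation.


AA = (OG−FG)/(OG−1)·100;  RA = AA·0.8192
AA = (1.045 − 1.007)/(1.045 − 1)·100 = 84.4444
RA = 84.4444·0.8192

69.1769 %


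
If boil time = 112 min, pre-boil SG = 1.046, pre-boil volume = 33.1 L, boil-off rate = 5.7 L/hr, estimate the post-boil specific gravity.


V_post = V_pre − rate·(t/60);  SG_post = 1 + (SG_pre−1)·V_pre/V_post
V_post = 33.1 − 5.7·(112/60) = 22.4600
SG_post = 1 + (1.046 − 1)·33.1/22.4600

1.0678


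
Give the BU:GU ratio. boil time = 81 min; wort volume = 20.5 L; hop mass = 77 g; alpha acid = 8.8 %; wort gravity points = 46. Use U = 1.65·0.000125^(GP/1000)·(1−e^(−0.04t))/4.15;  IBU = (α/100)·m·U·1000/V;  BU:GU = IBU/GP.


U = 1.65·0.000125^(46/1000)·(1−e^(−0.04·81))/4.15 = 0.2527
IBU = (8.8/100)·77·0.2527·1000/20.5 = 83.5146
BU:GU = 83.5146/46

1.8155


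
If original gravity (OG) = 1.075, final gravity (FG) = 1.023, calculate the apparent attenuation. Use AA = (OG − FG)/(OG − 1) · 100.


AA = (1.075 − 1.023)/(1.075 − 1) · 100

69.3333 %


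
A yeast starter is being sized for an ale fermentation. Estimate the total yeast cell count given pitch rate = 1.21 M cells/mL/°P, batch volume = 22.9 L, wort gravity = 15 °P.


cells (billions) = rate · V_L · °P
cells = 1.21 · 22.9 · 15

415.6350 billion cells


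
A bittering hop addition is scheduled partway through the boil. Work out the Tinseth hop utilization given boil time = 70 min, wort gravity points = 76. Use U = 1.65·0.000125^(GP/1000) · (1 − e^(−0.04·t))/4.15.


bigness = 1.65·0.000125^(76/1000) = 0.8334
boil_factor = (1 − e^(−0.04·70))/4.15 = 0.2263
U = 0.8334 · 0.2263

0.1886


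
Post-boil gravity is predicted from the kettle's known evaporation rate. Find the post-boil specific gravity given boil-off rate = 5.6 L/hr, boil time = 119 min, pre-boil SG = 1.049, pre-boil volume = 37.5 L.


V_post = V_pre − rate·(t/60);  SG_post = 1 + (SG_pre−1)·V_pre/V_post
V_post = 37.5 − 5.6·(119/60) = 26.3933
SG_post = 1 + (1.049 − 1)·37.5/26.3933

1.0696


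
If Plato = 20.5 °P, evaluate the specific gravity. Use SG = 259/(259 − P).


SG = 259/(259 − 20.5)

1.0860


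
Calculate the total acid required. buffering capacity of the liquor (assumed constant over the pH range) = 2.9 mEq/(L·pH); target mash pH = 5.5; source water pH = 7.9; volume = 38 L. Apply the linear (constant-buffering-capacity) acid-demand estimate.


acid = buffering capacity · (pH_source − pH_target) · V
acid = 2.9 · (7.9 − 5.5) · 38

264.4800 mEq


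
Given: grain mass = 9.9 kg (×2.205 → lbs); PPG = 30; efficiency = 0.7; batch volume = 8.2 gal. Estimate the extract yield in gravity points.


points = lbs × PPG × eff / vol
lbs = 9.9 × 2.205 = 21.8295
points = 21.8295 × 30 × 0.7 / 8.2

55.9048 points


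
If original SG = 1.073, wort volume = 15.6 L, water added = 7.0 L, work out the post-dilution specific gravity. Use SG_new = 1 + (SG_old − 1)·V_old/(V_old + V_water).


pts = (1.073 − 1)·1000·15.6/(15.6 + 7.0) = 50.3894
SG_new = 1 + 50.3894/1000

1.0504


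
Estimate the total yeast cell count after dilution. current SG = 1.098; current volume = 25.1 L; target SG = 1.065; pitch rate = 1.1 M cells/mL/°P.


V_w = V·((SG_c−1)/(SG_t−1)−1);  °P = 259 − 259/SG_t;  cells = rate·(V+V_w)·°P
V_w = 25.1·((1.098−1)/(1.065−1)−1) = 12.7431
V_final = 25.1 + 12.7431 = 37.8431
°P = 259 − 259/1.065 = 15.8075
cells = 1.1·37.8431·15.8075

658.0254 billion cells


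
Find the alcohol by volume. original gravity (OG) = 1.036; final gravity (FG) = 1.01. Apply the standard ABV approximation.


ABV = (OG − FG) · 131.25
ABV = (1.036 − 1.01) · 131.25

3.4125 % ABV


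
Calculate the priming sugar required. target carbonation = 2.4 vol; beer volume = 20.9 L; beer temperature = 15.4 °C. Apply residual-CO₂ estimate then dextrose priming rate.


residual = 14.695·(0.01821 + 0.09011·e^(−0.04·T));  sugar = (target − residual)·4.0·V
residual = 14.695·(0.01821 + 0.09011·e^(−0.04·15.4)) = 0.9828
sugar = (2.4 − 0.9828)·4.0·20.9

118.4797 g


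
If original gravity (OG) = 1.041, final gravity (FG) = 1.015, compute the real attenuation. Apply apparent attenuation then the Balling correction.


AA = (OG−FG)/(OG−1)·100;  RA = AA·0.8192
AA = (1.041 − 1.015)/(1.041 − 1)·100 = 63.4146
RA = 63.4146·0.8192

51.9493 %


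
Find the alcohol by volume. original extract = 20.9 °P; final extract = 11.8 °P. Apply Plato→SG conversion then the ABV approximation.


SG = 259/(259 − P);  ABV = (OG − FG)·131.25
OG = 259/(259 − 20.9) = 1.0878
FG = 259/(259 − 11.8) = 1.0477
ABV = (1.0878 − 1.0477)·131.25

5.2557 % ABV


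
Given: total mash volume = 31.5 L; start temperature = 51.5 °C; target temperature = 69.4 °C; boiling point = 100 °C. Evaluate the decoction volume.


V_dec = V_total·(T_target − T_start)/(T_boil − T_start)
V_dec = 31.5·(69.4 − 51.5)/(100 − 51.5)

11.6258 L


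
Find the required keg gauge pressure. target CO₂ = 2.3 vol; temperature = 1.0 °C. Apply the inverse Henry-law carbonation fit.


psi = vols/(0.01821 + 0.09011·e^(−0.04·T)) − 14.695
psi = 2.3/(0.01821 + 0.09011·e^(−0.04·1.0)) − 14.695

7.2543 psi


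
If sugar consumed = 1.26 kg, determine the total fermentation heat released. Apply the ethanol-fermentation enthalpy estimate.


Q = m_sugar · 590 kJ/kg
Q = 1.26 · 590

743.4000 kJ


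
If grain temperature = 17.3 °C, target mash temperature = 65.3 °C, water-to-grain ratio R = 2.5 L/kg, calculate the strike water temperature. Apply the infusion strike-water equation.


T_strike = (0.41/R)·(T_mash − T_grain) + T_mash
T_strike = (0.41/2.5)·(65.3 − 17.3) + 65.3

73.1720 °C


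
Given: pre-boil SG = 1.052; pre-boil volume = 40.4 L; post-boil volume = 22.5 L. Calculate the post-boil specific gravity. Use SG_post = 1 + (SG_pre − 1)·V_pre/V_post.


pts_pre = (1.052 − 1)·1000 = 52.0000
pts_post = 52.0000·40.4/22.5 = 93.3689
SG_post = 1 + 93.3689/1000

1.0934


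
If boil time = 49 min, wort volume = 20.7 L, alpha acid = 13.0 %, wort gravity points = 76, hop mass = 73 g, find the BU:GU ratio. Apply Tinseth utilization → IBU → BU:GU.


U = 1.65·0.000125^(GP/1000)·(1−e^(−0.04t))/4.15;  IBU = (α/100)·m·U·1000/V;  BU:GU = IBU/GP
U = 1.65·0.000125^(76/1000)·(1−e^(−0.04·49))/4.15 = 0.1725
IBU = (13.0/100)·73·0.1725·1000/20.7 = 79.0973
BU:GU = 79.0973/76

1.0408


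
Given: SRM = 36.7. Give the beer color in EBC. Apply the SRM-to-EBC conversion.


EBC = SRM · 1.97
EBC = 36.7 · 1.97

72.2990 EBC


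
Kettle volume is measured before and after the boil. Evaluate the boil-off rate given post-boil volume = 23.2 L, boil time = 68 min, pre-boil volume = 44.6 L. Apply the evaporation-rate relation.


rate = (V_pre − V_post) / (t_min/60)
rate = (44.6 − 23.2) / (68/60)

18.8824 L/hr


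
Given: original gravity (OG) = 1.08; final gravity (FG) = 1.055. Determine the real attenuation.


AA = (OG−FG)/(OG−1)·100;  RA = AA·0.8192
AA = (1.08 − 1.055)/(1.08 − 1)·100 = 31.2500
RA = 31.2500·0.8192

25.6000 %


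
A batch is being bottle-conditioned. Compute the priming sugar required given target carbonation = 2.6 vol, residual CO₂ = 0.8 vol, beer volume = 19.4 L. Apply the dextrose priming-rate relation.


sugar = (target − residual)·4.0·V
sugar = (2.6 − 0.8)·4.0·19.4

139.6800 g


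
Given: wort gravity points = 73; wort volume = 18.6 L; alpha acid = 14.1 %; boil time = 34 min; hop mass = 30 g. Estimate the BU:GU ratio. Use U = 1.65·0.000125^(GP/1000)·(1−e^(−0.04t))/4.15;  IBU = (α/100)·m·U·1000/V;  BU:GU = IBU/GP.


U = 1.65·0.000125^(73/1000)·(1−e^(−0.04·34))/4.15 = 0.1534
IBU = (14.1/100)·30·0.1534·1000/18.6 = 34.8758
BU:GU = 34.8758/73

0.4778


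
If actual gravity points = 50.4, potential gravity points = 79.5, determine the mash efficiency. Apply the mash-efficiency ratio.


efficiency = actual / potential × 100
efficiency = 50.4 / 79.5 × 100

63.3962 %


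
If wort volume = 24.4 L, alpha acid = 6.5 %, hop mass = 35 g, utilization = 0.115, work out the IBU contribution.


IBU = (α/100)·mass·U·1000 / V
IBU = (6.5/100)·35·0.115·1000 / 24.4

10.7223 IBU


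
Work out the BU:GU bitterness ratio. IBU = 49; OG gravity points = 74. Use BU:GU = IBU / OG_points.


BU:GU = 49 / 74

0.6622


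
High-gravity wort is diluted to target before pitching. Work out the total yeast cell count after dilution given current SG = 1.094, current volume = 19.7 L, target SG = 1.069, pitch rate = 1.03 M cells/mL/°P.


V_w = V·((SG_c−1)/(SG_t−1)−1);  °P = 259 − 259/SG_t;  cells = rate·(V+V_w)·°P
V_w = 19.7·((1.094−1)/(1.069−1)−1) = 7.1377
V_final = 19.7 + 7.1377 = 26.8377
°P = 259 − 259/1.069 = 16.7175
cells = 1.03·26.8377·16.7175

462.1185 billion cells


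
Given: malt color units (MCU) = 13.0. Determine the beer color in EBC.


SRM = 1.4922·MCU^0.6859;  EBC = SRM·1.97
SRM = 1.4922·13.0^0.6859 = 8.6672
EBC = 8.6672·1.97

17.0745 EBC


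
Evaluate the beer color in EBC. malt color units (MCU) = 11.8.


SRM = 1.4922·MCU^0.6859;  EBC = SRM·1.97
SRM = 1.4922·11.8^0.6859 = 8.1102
EBC = 8.1102·1.97

15.9771 EBC


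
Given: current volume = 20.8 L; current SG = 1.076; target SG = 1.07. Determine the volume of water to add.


V_water = V·((SG_curr − 1)/(SG_target − 1) − 1)
V_water = 20.8·((1.076 − 1)/(1.07 − 1) − 1)

1.7829 L


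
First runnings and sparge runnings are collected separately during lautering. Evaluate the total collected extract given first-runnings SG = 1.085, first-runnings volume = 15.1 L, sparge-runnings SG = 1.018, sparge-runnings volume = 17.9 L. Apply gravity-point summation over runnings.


total = Σ (SG_i − 1)·1000·V_i
first = (1.085 − 1)·1000·15.1 = 1283.5000
sparge = (1.018 − 1)·1000·17.9 = 322.2000
total = 1283.5000 + 322.2000

1605.7000 gravity·L


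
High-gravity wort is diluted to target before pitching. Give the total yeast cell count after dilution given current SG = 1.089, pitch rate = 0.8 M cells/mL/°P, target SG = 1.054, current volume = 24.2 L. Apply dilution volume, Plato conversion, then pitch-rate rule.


V_w = V·((SG_c−1)/(SG_t−1)−1);  °P = 259 − 259/SG_t;  cells = rate·(V+V_w)·°P
V_w = 24.2·((1.089−1)/(1.054−1)−1) = 15.6852
V_final = 24.2 + 15.6852 = 39.8852
°P = 259 − 259/1.054 = 13.2694
cells = 0.8·39.8852·13.2694

423.4036 billion cells


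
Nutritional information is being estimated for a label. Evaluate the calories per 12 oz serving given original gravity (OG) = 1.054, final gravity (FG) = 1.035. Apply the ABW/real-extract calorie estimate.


ABW = (OG−FG)·131.25·0.79/FG;  °P = 259 − 259/SG (for OG→OE and FG→AE);  RE = 0.1808·OE + 0.8192·AE;  Cal = (6.9·ABW + 4·(RE−0.1))·FG·3.55
ABW = (1.054 − 1.035)·131.25·0.79/1.035 = 1.9034
OE = 259 − 259/1.054 = 13.2694 °P
AE = 259 − 259/1.035 = 8.7585 °P
RE = 0.1808·13.2694 + 0.8192·8.7585 = 9.5740 °P
Cal = (6.9·1.9034 + 4·(9.5740−0.1))·1.035·3.55

187.4967 kcal


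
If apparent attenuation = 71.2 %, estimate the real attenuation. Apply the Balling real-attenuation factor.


RA = AA · 0.8192
RA = 71.2 · 0.8192

58.3270 %


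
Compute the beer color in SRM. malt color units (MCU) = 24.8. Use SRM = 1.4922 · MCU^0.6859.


SRM = 1.4922 · 24.8^0.6859

13.4984 SRM


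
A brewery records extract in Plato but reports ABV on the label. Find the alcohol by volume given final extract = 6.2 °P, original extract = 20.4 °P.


SG = 259/(259 − P);  ABV = (OG − FG)·131.25
OG = 259/(259 − 20.4) = 1.0855
FG = 259/(259 − 6.2) = 1.0245
ABV = (1.0855 − 1.0245)·131.25

8.0028 % ABV


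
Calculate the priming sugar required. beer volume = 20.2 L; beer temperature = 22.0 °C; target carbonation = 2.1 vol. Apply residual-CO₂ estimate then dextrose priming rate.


residual = 14.695·(0.01821 + 0.09011·e^(−0.04·T));  sugar = (target − residual)·4.0·V
residual = 14.695·(0.01821 + 0.09011·e^(−0.04·22.0)) = 0.8168
sugar = (2.1 − 0.8168)·4.0·20.2

103.6795 g


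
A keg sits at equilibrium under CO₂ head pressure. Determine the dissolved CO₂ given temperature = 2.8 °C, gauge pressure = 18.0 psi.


vols = (P + 14.695)·(0.01821 + 0.09011·e^(−0.04·T))
vols = (18.0 + 14.695)·(0.01821 + 0.09011·e^(−0.04·2.8))

3.2294 volumes


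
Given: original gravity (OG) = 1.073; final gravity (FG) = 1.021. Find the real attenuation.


AA = (OG−FG)/(OG−1)·100;  RA = AA·0.8192
AA = (1.073 − 1.021)/(1.073 − 1)·100 = 71.2329
RA = 71.2329·0.8192

58.3540 %


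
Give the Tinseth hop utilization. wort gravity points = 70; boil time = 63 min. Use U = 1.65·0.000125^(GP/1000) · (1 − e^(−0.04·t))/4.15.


bigness = 1.65·0.000125^(70/1000) = 0.8796
boil_factor = (1 − e^(−0.04·63))/4.15 = 0.2216
U = 0.8796 · 0.2216

0.1949


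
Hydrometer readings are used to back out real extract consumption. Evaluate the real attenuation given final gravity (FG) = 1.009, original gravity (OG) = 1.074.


AA = (OG−FG)/(OG−1)·100;  RA = AA·0.8192
AA = (1.074 − 1.009)/(1.074 − 1)·100 = 87.8378
RA = 87.8378·0.8192

71.9568 %


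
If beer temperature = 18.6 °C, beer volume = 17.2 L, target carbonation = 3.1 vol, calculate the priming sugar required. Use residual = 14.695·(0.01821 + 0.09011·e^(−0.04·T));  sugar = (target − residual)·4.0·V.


residual = 14.695·(0.01821 + 0.09011·e^(−0.04·18.6)) = 0.8969
sugar = (3.1 − 0.8969)·4.0·17.2

151.5766 g


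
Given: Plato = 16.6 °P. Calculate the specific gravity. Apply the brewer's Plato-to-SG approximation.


SG = 259/(259 − P)
SG = 259/(259 − 16.6)

1.0685


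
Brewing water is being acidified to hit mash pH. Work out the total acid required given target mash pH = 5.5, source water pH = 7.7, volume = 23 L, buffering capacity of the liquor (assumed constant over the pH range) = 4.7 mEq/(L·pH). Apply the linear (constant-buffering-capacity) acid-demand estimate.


acid = buffering capacity · (pH_source − pH_target) · V
acid = 4.7 · (7.7 − 5.5) · 23

237.8200 mEq


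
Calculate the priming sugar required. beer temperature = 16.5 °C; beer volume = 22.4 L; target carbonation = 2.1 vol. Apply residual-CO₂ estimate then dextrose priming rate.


residual = 14.695·(0.01821 + 0.09011·e^(−0.04·T));  sugar = (target − residual)·4.0·V
residual = 14.695·(0.01821 + 0.09011·e^(−0.04·16.5)) = 0.9520
sugar = (2.1 − 0.9520)·4.0·22.4

102.8614 g


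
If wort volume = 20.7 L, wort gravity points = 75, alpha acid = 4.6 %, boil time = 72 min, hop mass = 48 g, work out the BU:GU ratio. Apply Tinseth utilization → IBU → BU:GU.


U = 1.65·0.000125^(GP/1000)·(1−e^(−0.04t))/4.15;  IBU = (α/100)·m·U·1000/V;  BU:GU = IBU/GP
U = 1.65·0.000125^(75/1000)·(1−e^(−0.04·72))/4.15 = 0.1913
IBU = (4.6/100)·48·0.1913·1000/20.7 = 20.4006
BU:GU = 20.4006/75

0.2720


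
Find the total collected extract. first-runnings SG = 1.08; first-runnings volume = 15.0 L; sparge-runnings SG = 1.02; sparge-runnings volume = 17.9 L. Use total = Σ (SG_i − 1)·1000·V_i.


first = (1.08 − 1)·1000·15.0 = 1200.0000
sparge = (1.02 − 1)·1000·17.9 = 358.0000
total = 1200.0000 + 358.0000

1558.0000 gravity·L


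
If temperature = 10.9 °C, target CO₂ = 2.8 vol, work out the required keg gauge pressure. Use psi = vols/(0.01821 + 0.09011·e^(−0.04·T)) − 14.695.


psi = 2.8/(0.01821 + 0.09011·e^(−0.04·10.9)) − 14.695

21.9174 psi


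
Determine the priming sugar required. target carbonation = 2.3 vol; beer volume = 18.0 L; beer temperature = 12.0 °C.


residual = 14.695·(0.01821 + 0.09011·e^(−0.04·T));  sugar = (target − residual)·4.0·V
residual = 14.695·(0.01821 + 0.09011·e^(−0.04·12.0)) = 1.0870
sugar = (2.3 − 1.0870)·4.0·18.0

87.3383 g


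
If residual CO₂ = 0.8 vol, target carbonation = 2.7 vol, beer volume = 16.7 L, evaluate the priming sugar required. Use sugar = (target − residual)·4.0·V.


sugar = (2.7 − 0.8)·4.0·16.7

126.9200 g


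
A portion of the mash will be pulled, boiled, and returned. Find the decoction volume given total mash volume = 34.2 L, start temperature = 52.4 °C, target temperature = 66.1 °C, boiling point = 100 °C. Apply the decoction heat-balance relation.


V_dec = V_total·(T_target − T_start)/(T_boil − T_start)
V_dec = 34.2·(66.1 − 52.4)/(100 − 52.4)

9.8433 L


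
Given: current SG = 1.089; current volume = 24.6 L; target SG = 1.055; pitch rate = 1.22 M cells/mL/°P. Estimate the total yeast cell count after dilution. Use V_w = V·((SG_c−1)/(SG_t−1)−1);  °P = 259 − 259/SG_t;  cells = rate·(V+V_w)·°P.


V_w = 24.6·((1.089−1)/(1.055−1)−1) = 15.2073
V_final = 24.6 + 15.2073 = 39.8073
°P = 259 − 259/1.055 = 13.5024
cells = 1.22·39.8073·13.5024

655.7409 billion cells
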